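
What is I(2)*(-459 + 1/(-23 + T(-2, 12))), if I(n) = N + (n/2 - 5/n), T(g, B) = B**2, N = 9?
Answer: -416535/121 ≈ -3442.4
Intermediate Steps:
I(n) = 9 + n/2 - 5/n (I(n) = 9 + (n/2 - 5/n) = 9 + n/2 - 5/n)
I(2)*(-459 + 1/(-23 + T(-2, 12))) = (9 + (1/2)*2 - 5/2)*(-459 + 1/(-23 + 12**2)) = (9 + 1 - 5*1/2)*(-459 + 1/(-23 + 144)) = (9 + 1 - 5/2)*(-459 + 1/121) = 15*(-459 + 1/121)/2 = (15/2)*(-55538/121) = -416535/121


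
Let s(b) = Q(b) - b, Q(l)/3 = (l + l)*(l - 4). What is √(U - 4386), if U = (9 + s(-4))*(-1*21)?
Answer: I*√8691 ≈ 93.226*I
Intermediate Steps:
Q(l) = 6*l*(-4 + l) (Q(l) = 3*((l + l)*(l - 4)) = 3*((2*l)*(-4 + l)) = 3*(2*l*(-4 + l)) = 6*l*(-4 + l))
s(b) = -b + 6*b*(-4 + b) (s(b) = 6*b*(-4 + b) - b = -b + 6*b*(-4 + b))
U = -4305 (U = (9 - 4*(-25 + 6*(-4)))*(-1*21) = (9 - 4*(-25 - 24))*(-21) = (9 - 4*(-49))*(-21) = (9 + 196)*(-21) = 205*(-21) = -4305)
√(U - 4386) = √(-4305 - 4386) = √(-8691) = I*√8691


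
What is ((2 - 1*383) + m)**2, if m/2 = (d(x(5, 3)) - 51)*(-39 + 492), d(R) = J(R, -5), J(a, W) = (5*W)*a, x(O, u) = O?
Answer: 25547866569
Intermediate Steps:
J(a, W) = 5*W*a
d(R) = -25*R (d(R) = 5*(-5)*R = -25*R)
m = -159456 (m = 2*((-25*5 - 51)*(-39 + 492)) = 2*((-125 - 51)*453) = 2*(-176*453) = 2*(-79728) = -159456)
((2 - 1*383) + m)**2 = ((2 - 1*383) - 159456)**2 = ((2 - 383) - 159456)**2 = (-381 - 159456)**2 = (-159837)**2 = 25547866569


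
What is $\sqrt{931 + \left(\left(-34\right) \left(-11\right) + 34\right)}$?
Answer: $\sqrt{1339} \approx 36.592$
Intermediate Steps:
$\sqrt{931 + \left(\left(-34\right) \left(-11\right) + 34\right)} = \sqrt{931 + \left(374 + 34\right)} = \sqrt{931 + 408} = \sqrt{1339}$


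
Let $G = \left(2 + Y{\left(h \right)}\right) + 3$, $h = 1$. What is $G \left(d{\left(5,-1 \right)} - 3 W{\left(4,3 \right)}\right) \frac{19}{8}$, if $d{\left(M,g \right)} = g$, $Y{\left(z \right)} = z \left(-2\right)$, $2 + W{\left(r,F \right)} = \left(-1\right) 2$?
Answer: $\frac{627}{8} \approx 78.375$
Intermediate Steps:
$W{\left(r,F \right)} = -4$ ($W{\left(r,F \right)} = -2 - 2 = -4$)
$Y{\left(z \right)} = - 2 z$
$G = 3$ ($G = \left(2 - 2\right) + 3 = 0 + 3 = 3$)
$G \left(d{\left(5,-1 \right)} - 3 W{\left(4,3 \right)}\right) \frac{19}{8} = 3 \left(-1 - -12\right) \frac{19}{8} = 3 \left(-1 + 12\right) 19 \cdot \frac{1}{8} = 3 \cdot 11 \cdot \frac{19}{8} = 33 \cdot \frac{19}{8} = \frac{627}{8}$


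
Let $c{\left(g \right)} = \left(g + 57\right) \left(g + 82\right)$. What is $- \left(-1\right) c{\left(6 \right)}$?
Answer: $5544$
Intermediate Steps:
$c{\left(g \right)} = \left(57 + g\right) \left(82 + g\right)$
$- \left(-1\right) c{\left(6 \right)} = - \left(-1\right) \left(4674 + 6^{2} + 139 \cdot 6\right) = - \left(-1\right) \left(4674 + 36 + 834\right) = - \left(-1\right) 5544 = \left(-1\right) \left(-5544\right) = 5544$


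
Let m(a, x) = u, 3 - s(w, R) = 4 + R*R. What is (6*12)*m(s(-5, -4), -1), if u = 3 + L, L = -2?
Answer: 72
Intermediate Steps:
s(w, R) = -1 - R**2 (s(w, R) = 3 - (4 + R*R) = 3 - (4 + R**2) = 3 + (-4 - R**2) = -1 - R**2)
u = 1 (u = 3 - 2 = 1)
m(a, x) = 1
(6*12)*m(s(-5, -4), -1) = (6*12)*1 = 72*1 = 72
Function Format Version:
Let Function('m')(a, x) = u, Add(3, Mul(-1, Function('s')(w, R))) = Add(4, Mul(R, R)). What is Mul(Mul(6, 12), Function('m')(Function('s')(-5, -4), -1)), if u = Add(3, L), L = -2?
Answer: 72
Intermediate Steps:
Function('s')(w, R) = Add(-1, Mul(-1, Pow(R, 2))) (Function('s')(w, R) = Add(3, Mul(-1, Add(4, Mul(R, R)))) = Add(3, Mul(-1, Add(4, Pow(R, 2)))) = Add(3, Add(-4, Mul(-1, Pow(R, 2)))) = Add(-1, Mul(-1, Pow(R, 2))))
u = 1 (u = Add(3, -2) = 1)
Function('m')(a, x) = 1
Mul(Mul(6, 12), Function('m')(Function('s')(-5, -4), -1)) = Mul(Mul(6, 12), 1) = Mul(72, 1) = 72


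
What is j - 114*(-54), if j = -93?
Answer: 6063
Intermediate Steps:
j - 114*(-54) = -93 - 114*(-54) = -93 + 6156 = 6063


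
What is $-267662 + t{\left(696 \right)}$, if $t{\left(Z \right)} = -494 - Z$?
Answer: $-268852$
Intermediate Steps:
$-267662 + t{\left(696 \right)} = -267662 - 1190 = -268852$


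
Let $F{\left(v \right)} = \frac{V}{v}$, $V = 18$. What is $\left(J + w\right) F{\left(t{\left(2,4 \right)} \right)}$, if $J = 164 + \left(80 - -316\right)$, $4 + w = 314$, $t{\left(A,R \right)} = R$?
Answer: $3915$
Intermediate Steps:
$w = 310$ ($w = -4 + 314 = 310$)
$F{\left(v \right)} = \frac{18}{v}$
$J = 560$ ($J = 164 + \left(80 + 316\right) = 164 + 396 = 560$)
$\left(J + w\right) F{\left(t{\left(2,4 \right)} \right)} = \left(560 + 310\right) \frac{18}{4} = 870 \cdot 18 \cdot \frac{1}{4} = 870 \cdot \frac{9}{2} = 3915$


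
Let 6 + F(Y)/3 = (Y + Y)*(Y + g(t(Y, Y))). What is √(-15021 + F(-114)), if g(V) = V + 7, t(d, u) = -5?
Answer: 3*√6841 ≈ 248.13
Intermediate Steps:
g(V) = 7 + V
F(Y) = -18 + 6*Y*(2 + Y) (F(Y) = -18 + 3*((Y + Y)*(Y + (7 - 5))) = -18 + 3*((2*Y)*(Y + 2)) = -18 + 3*((2*Y)*(2 + Y)) = -18 + 3*(2*Y*(2 + Y)) = -18 + 6*Y*(2 + Y))
√(-15021 + F(-114)) = √(-15021 + (-18 + 6*(-114)² + 12*(-114))) = √(-15021 + (-18 + 6*12996 - 1368)) = √(-15021 + (-18 + 77976 - 1368)) = √(-15021 + 76590) = √61569 = 3*√6841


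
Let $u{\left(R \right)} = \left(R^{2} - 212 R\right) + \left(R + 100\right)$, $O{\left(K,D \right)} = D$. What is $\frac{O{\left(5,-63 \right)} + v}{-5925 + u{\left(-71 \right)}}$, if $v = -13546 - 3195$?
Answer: $- \frac{16804}{14197} \approx -1.1836$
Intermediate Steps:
$v = -16741$
$u{\left(R \right)} = 100 + R^{2} - 211 R$ ($u{\left(R \right)} = \left(R^{2} - 212 R\right) + \left(100 + R\right) = 100 + R^{2} - 211 R$)
$\frac{O{\left(5,-63 \right)} + v}{-5925 + u{\left(-71 \right)}} = \frac{-63 - 16741}{-5925 + \left(100 + \left(-71\right)^{2} - -14981\right)} = - \frac{16804}{-5925 + \left(100 + 5041 + 14981\right)} = - \frac{16804}{-5925 + 20122} = - \frac{16804}{14197}$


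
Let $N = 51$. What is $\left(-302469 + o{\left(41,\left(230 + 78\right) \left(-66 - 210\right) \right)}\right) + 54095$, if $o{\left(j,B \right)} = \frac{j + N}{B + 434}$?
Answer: $- \frac{10502991384}{42287} \approx -2.4837 \cdot 10^{5}$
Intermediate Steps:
$o{\left(j,B \right)} = \frac{51 + j}{434 + B}$ ($o{\left(j,B \right)} = \frac{j + 51}{B + 434} = \frac{51 + j}{434 + B}$)
$\left(-302469 + o{\left(41,\left(230 + 78\right) \left(-66 - 210\right) \right)}\right) + 54095 = \left(-302469 + \frac{51 + 41}{434 + \left(230 + 78\right) \left(-66 - 210\right)}\right) + 54095 = \left(-302469 + \frac{1}{434 + 308 \left(-276\right)} 92\right) + 54095 = \left(-302469 + \frac{1}{434 - 85008} \cdot 92\right) + 54095 = \left(-302469 + \frac{1}{-84574} \cdot 92\right) + 54095 = \left(-302469 - \frac{46}{42287}\right) + 54095 = - \frac{12790506649}{42287} + 54095 = - \frac{10502991384}{42287}$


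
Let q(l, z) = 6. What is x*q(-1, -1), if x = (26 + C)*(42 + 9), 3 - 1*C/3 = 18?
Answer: -5814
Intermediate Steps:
C = -45 (C = 9 - 3*18 = 9 - 54 = -45)
x = -969 (x = (26 - 45)*(42 + 9) = -19*51 = -969)
x*q(-1, -1) = -969*6 = -5814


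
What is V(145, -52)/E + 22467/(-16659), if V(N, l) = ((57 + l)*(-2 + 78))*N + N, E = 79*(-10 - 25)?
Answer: -65496514/3070809 ≈ -21.329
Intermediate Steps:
E = -2765 (E = 79*(-35) = -2765)
V(N, l) = N + N*(4332 + 76*l) (V(N, l) = ((57 + l)*76)*N + N = (4332 + 76*l)*N + N = N*(4332 + 76*l) + N = N + N*(4332 + 76*l))
V(145, -52)/E + 22467/(-16659) = (145*(4333 + 76*(-52)))/(-2765) + 22467/(-16659) = (145*(4333 - 3952))*(-1/2765) + 22467*(-1/16659) = (145*381)*(-1/2765) - 7489/5553 = 55245*(-1/2765) - 7489/5553 = -11049/553 - 7489/5553 = -65496514/3070809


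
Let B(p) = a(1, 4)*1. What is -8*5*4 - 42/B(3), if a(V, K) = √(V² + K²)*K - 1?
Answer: -43402/271 - 168*√17/271 ≈ -162.71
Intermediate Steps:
a(V, K) = -1 + K*√(K² + V²) (a(V, K) = √(K² + V²)*K - 1 = K*√(K² + V²) - 1 = -1 + K*√(K² + V²))
B(p) = -1 + 4*√17 (B(p) = (-1 + 4*√(4² + 1²))*1 = (-1 + 4*√(16 + 1))*1 = (-1 + 4*√17)*1 = -1 + 4*√17)
-8*5*4 - 42/B(3) = -8*5*4 - 42/(-1 + 4*√17) = -160 - 42/(-1 + 4*√17)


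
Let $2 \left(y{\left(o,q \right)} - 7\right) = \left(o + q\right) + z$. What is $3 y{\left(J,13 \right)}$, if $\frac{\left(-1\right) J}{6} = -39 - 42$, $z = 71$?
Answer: $876$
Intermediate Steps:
$J = 486$ ($J = - 6 \left(-39 - 42\right) = \left(-6\right) \left(-81\right) = 486$)
$y{\left(o,q \right)} = \frac{85}{2} + \frac{o}{2} + \frac{q}{2}$ ($y{\left(o,q \right)} = 7 + \frac{\left(o + q\right) + 71}{2} = 7 + \frac{71 + o + q}{2} = 7 + \left(\frac{71}{2} + \frac{o}{2} + \frac{q}{2}\right) = \frac{85}{2} + \frac{o}{2} + \frac{q}{2}$)
$3 y{\left(J,13 \right)} = 3 \left(\frac{85}{2} + \frac{1}{2} \cdot 486 + \frac{1}{2} \cdot 13\right) = 3 \left(\frac{85}{2} + 243 + \frac{13}{2}\right) = 3 \cdot 292 = 876$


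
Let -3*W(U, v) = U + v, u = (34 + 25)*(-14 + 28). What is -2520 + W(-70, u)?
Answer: -2772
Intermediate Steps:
u = 826 (u = 59*14 = 826)
W(U, v) = -U/3 - v/3 (W(U, v) = -(U + v)/3 = -U/3 - v/3)
-2520 + W(-70, u) = -2520 + (-⅓*(-70) - ⅓*826) = -2520 + (70/3 - 826/3) = -2520 - 252 = -2772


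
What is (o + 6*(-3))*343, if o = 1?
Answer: -5831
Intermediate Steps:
(o + 6*(-3))*343 = (1 + 6*(-3))*343 = (1 - 18)*343 = -17*343 = -5831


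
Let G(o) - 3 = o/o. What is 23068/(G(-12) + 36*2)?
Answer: 5767/19 ≈ 303.53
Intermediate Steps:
G(o) = 4 (G(o) = 3 + o/o = 3 + 1 = 4)
23068/(G(-12) + 36*2) = 23068/(4 + 36*2) = 23068/(4 + 72) = 23068/76 = 23068*(1/76) = 5767/19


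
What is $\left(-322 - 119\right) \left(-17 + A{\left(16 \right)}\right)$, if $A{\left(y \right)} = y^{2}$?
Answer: $-105399$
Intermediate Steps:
$\left(-322 - 119\right) \left(-17 + A{\left(16 \right)}\right) = \left(-322 - 119\right) \left(-17 + 16^{2}\right) = - 441 \left(-17 + 256\right) = \left(-441\right) 239 = -105399$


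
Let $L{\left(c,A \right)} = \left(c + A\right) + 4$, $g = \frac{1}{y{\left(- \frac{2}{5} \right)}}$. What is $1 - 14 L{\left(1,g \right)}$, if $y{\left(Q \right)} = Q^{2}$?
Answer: $- \frac{313}{2} \approx -156.5$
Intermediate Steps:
$g = \frac{25}{4}$ ($g = \frac{1}{\left(- \frac{2}{5}\right)^{2}} = \frac{1}{\frac{4}{25}} = \frac{25}{4} \approx 6.25$)
$L{\left(c,A \right)} = 4 + A + c$ ($L{\left(c,A \right)} = \left(A + c\right) + 4 = 4 + A + c$)
$1 - 14 L{\left(1,g \right)} = 1 - 14 \left(4 + \frac{25}{4} + 1\right) = 1 - \frac{315}{2} = - \frac{313}{2}$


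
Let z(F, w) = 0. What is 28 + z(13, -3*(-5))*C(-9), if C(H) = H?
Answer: 28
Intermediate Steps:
28 + z(13, -3*(-5))*C(-9) = 28 + 0*(-9) = 28 + 0 = 28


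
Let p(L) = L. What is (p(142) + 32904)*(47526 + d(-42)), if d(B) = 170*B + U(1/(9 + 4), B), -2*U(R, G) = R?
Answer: 1334594485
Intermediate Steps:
U(R, G) = -R/2
d(B) = -1/26 + 170*B (d(B) = 170*B - 1/(2*(9 + 4)) = 170*B - 1/2/13 = 170*B - 1/2*1/13 = 170*B - 1/26 = -1/26 + 170*B)
(p(142) + 32904)*(47526 + d(-42)) = (142 + 32904)*(47526 + (-1/26 + 170*(-42))) = 33046*(47526 + (-1/26 - 7140)) = 33046*(47526 - 185641/26) = 33046*(1050035/26) = 1334594485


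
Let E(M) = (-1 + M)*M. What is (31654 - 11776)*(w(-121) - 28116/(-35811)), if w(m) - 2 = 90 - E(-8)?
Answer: 1643990112/3979 ≈ 4.1317e+5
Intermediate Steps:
E(M) = M*(-1 + M)
w(m) = 20 (w(m) = 2 + (90 - (-8)*(-1 - 8)) = 2 + (90 - (-8)*(-9)) = 2 + (90 - 1*72) = 2 + (90 - 72) = 2 + 18 = 20)
(31654 - 11776)*(w(-121) - 28116/(-35811)) = (31654 - 11776)*(20 - 28116/(-35811)) = 19878*(20 - 28116*(-1/35811)) = 19878*(20 + 3124/3979) = 19878*(82704/3979) = 1643990112/3979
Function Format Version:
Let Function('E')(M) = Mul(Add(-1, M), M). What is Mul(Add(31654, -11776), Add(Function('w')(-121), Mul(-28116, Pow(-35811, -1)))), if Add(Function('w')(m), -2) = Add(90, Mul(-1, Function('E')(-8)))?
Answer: Rational(1643990112, 3979) ≈ 4.1317e+5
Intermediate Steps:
Function('E')(M) = Mul(M, Add(-1, M))
Function('w')(m) = 20 (Function('w')(m) = Add(2, Add(90, Mul(-1, Mul(-8, Add(-1, -8))))) = Add(2, Add(90, Mul(-1, Mul(-8, -9)))) = Add(2, Add(90, Mul(-1, 72))) = Add(2, Add(90, -72)) = Add(2, 18) = 20)
Mul(Add(31654, -11776), Add(Function('w')(-121), Mul(-28116, Pow(-35811, -1)))) = Mul(Add(31654, -11776), Add(20, Mul(-28116, Pow(-35811, -1)))) = Mul(19878, Add(20, Mul(-28116, Rational(-1, 35811)))) = Mul(19878, Add(20, Rational(3124, 3979))) = Mul(19878, Rational(82704, 3979)) = Rational(1643990112, 3979)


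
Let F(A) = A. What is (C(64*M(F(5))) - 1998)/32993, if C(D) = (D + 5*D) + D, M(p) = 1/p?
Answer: -9542/164965 ≈ -0.057843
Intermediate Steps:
C(D) = 7*D (C(D) = 6*D + D = 7*D)
(C(64*M(F(5))) - 1998)/32993 = (7*(64/5) - 1998)/32993 = (7*(64*(⅕)) - 1998)*(1/32993) = (7*(64/5) - 1998)*(1/32993) = (448/5 - 1998)*(1/32993) = -9542/5*1/32993 = -9542/164965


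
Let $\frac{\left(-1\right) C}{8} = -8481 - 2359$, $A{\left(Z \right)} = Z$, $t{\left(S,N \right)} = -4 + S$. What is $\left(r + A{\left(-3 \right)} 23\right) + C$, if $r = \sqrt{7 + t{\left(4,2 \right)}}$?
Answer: $86651 + \sqrt{7} \approx 86654.0$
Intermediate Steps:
$r = \sqrt{7}$ ($r = \sqrt{7 + \left(-4 + 4\right)} = \sqrt{7 + 0} = \sqrt{7} \approx 2.6458$)
$C = 86720$ ($C = - 8 \left(-8481 - 2359\right) = \left(-8\right) \left(-10840\right) = 86720$)
$\left(r + A{\left(-3 \right)} 23\right) + C = \left(\sqrt{7} - 69\right) + 86720 = \left(-69 + \sqrt{7}\right) + 86720 = 86651 + \sqrt{7}$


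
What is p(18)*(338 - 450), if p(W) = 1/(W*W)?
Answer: -28/81 ≈ -0.34568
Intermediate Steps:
p(W) = W⁻²
p(18)*(338 - 450) = (338 - 450)/18² = (1/324)*(-112) = -28/81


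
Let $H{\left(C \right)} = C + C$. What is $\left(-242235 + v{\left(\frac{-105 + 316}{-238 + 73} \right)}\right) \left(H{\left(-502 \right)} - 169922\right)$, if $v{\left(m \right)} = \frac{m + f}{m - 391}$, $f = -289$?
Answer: $\frac{1339961960422582}{32363} \approx 4.1404 \cdot 10^{10}$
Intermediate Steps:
$v{\left(m \right)} = \frac{-289 + m}{-391 + m}$ ($v{\left(m \right)} = \frac{m - 289}{m - 391} = \frac{-289 + m}{-391 + m}$)
$H{\left(C \right)} = 2 C$
$\left(-242235 + v{\left(\frac{-105 + 316}{-238 + 73} \right)}\right) \left(H{\left(-502 \right)} - 169922\right) = \left(-242235 + \frac{-289 + \frac{-105 + 316}{-238 + 73}}{-391 + \frac{-105 + 316}{-238 + 73}}\right) \left(2 \left(-502\right) - 169922\right) = \left(-242235 + \frac{-289 + \frac{211}{-165}}{-391 + \frac{211}{-165}}\right) \left(-1004 - 169922\right) = \left(-242235 + \frac{-289 + 211 \left(- \frac{1}{165}\right)}{-391 + 211 \left(- \frac{1}{165}\right)}\right) \left(-170926\right) = \left(-242235 + \frac{-289 - \frac{211}{165}}{-391 - \frac{211}{165}}\right) \left(-170926\right) = \left(-242235 + \frac{1}{- \frac{64726}{165}} \left(- \frac{47896}{165}\right)\right) \left(-170926\right) = \left(-242235 - - \frac{23948}{32363}\right) \left(-170926\right) = \left(-242235 + \frac{23948}{32363}\right) \left(-170926\right) = \left(- \frac{7839427357}{32363}\right) \left(-170926\right) = \frac{1339961960422582}{32363}$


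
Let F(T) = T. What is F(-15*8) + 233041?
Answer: 232921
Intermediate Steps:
F(-15*8) + 233041 = -15*8 + 233041 = -120 + 233041 = 232921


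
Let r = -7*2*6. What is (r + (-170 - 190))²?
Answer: 197136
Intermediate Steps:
r = -84 (r = -14*6 = -84)
(r + (-170 - 190))² = (-84 + (-170 - 190))² = (-84 - 360)² = (-444)² = 197136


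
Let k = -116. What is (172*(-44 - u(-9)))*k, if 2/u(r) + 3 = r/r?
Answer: 857936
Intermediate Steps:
u(r) = -1 (u(r) = 2/(-3 + r/r) = 2/(-3 + 1) = 2/(-2) = 2*(-½) = -1)
(172*(-44 - u(-9)))*k = (172*(-44 - 1*(-1)))*(-116) = (172*(-44 + 1))*(-116) = (172*(-43))*(-116) = -7396*(-116) = 857936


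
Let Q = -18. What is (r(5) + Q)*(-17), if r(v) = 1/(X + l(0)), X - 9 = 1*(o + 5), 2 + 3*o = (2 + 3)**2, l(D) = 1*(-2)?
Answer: 18003/59 ≈ 305.14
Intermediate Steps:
l(D) = -2
o = 23/3 (o = -2/3 + (2 + 3)**2/3 = -2/3 + (1/3)*5**2 = -2/3 + (1/3)*25 = -2/3 + 25/3 = 23/3 ≈ 7.6667)
X = 65/3 (X = 9 + 1*(23/3 + 5) = 9 + 1*(38/3) = 9 + 38/3 = 65/3 ≈ 21.667)
r(v) = 3/59 (r(v) = 1/(65/3 - 2) = 1/(59/3) = 3/59)
(r(5) + Q)*(-17) = (3/59 - 18)*(-17) = -1059/59*(-17) = 18003/59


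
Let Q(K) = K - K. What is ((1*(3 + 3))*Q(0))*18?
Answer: 0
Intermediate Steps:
Q(K) = 0
((1*(3 + 3))*Q(0))*18 = ((1*(3 + 3))*0)*18 = ((1*6)*0)*18 = (6*0)*18 = 0*18 = 0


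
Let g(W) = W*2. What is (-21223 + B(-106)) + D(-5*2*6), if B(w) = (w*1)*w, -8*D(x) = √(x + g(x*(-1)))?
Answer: -9987 - √15/4 ≈ -9988.0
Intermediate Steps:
g(W) = 2*W
D(x) = -√(-x)/8 (D(x) = -√(x + 2*(x*(-1)))/8 = -√(x + 2*(-x))/8 = -√(x - 2*x)/8 = -√(-x)/8)
B(w) = w² (B(w) = w*w = w²)
(-21223 + B(-106)) + D(-5*2*6) = (-21223 + (-106)²) - √60/8 = (-21223 + 11236) - √60/8 = -9987 - √60/8 = -9987 - √15/4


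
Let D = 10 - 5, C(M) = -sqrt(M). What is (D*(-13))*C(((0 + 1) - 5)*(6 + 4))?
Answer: 130*I*sqrt(10) ≈ 411.1*I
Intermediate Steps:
D = 5
(D*(-13))*C(((0 + 1) - 5)*(6 + 4)) = (5*(-13))*(-sqrt(((0 + 1) - 5)*(6 + 4))) = -(-65)*sqrt((1 - 5)*10) = -(-65)*sqrt(-4*10) = -(-65)*sqrt(-40) = -(-65)*2*I*sqrt(10) = -(-130)*I*sqrt(10) = 130*I*sqrt(10)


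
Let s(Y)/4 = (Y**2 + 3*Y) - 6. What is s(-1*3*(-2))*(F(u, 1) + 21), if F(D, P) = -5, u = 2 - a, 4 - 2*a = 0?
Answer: 3072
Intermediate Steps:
a = 2 (a = 2 - 1/2*0 = 2 + 0 = 2)
u = 0 (u = 2 - 1*2 = 2 - 2 = 0)
s(Y) = -24 + 4*Y**2 + 12*Y (s(Y) = 4*((Y**2 + 3*Y) - 6) = 4*(-6 + Y**2 + 3*Y) = -24 + 4*Y**2 + 12*Y)
s(-1*3*(-2))*(F(u, 1) + 21) = (-24 + 4*(-1*3*(-2))**2 + 12*(-1*3*(-2)))*(-5 + 21) = (-24 + 4*(-3*(-2))**2 + 12*(-3*(-2)))*16 = (-24 + 4*6**2 + 12*6)*16 = (-24 + 4*36 + 72)*16 = (-24 + 144 + 72)*16 = 192*16 = 3072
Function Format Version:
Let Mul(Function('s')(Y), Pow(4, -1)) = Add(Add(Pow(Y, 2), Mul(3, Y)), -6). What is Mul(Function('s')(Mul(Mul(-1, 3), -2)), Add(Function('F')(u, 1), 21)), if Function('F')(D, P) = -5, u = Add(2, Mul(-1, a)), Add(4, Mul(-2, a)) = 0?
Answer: 3072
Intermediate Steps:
a = 2 (a = Add(2, Mul(Rational(-1, 2), 0)) = Add(2, 0) = 2)
u = 0 (u = Add(2, Mul(-1, 2)) = Add(2, -2) = 0)
Function('s')(Y) = Add(-24, Mul(4, Pow(Y, 2)), Mul(12, Y)) (Function('s')(Y) = Mul(4, Add(Add(Pow(Y, 2), Mul(3, Y)), -6)) = Mul(4, Add(-6, Pow(Y, 2), Mul(3, Y))) = Add(-24, Mul(4, Pow(Y, 2)), Mul(12, Y)))
Mul(Function('s')(Mul(Mul(-1, 3), -2)), Add(Function('F')(u, 1), 21)) = Mul(Add(-24, Mul(4, Pow(Mul(Mul(-1, 3), -2), 2)), Mul(12, Mul(Mul(-1, 3), -2))), Add(-5, 21)) = Mul(Add(-24, Mul(4, Pow(Mul(-3, -2), 2)), Mul(12, Mul(-3, -2))), 16) = Mul(Add(-24, Mul(4, Pow(6, 2)), Mul(12, 6)), 16) = Mul(Add(-24, Mul(4, 36), 72), 16) = Mul(Add(-24, 144, 72), 16) = Mul(192, 16) = 3072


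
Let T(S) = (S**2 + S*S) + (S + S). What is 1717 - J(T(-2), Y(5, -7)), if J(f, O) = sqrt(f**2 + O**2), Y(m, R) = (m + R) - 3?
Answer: 1717 - sqrt(41) ≈ 1710.6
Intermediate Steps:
T(S) = 2*S + 2*S**2 (T(S) = (S**2 + S**2) + 2*S = 2*S**2 + 2*S = 2*S + 2*S**2)
Y(m, R) = -3 + R + m (Y(m, R) = (R + m) - 3 = -3 + R + m)
J(f, O) = sqrt(O**2 + f**2)
1717 - J(T(-2), Y(5, -7)) = 1717 - sqrt((-3 - 7 + 5)**2 + (2*(-2)*(1 - 2))**2) = 1717 - sqrt((-5)**2 + (2*(-2)*(-1))**2) = 1717 - sqrt(25 + 4**2) = 1717 - sqrt(25 + 16) = 1717 - sqrt(41)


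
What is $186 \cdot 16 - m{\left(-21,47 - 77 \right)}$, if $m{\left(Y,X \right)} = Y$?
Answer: $2997$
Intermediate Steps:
$186 \cdot 16 - m{\left(-21,47 - 77 \right)} = 186 \cdot 16 - -21 = 2976 + 21 = 2997$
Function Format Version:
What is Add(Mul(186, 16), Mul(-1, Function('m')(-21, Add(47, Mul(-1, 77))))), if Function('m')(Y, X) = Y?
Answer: 2997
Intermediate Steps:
Add(Mul(186, 16), Mul(-1, Function('m')(-21, Add(47, Mul(-1, 77))))) = Add(Mul(186, 16), Mul(-1, -21)) = Add(2976, 21) = 2997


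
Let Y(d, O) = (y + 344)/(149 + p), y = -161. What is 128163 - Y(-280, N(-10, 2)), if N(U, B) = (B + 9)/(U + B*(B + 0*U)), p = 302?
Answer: 57801330/451 ≈ 1.2816e+5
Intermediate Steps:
N(U, B) = (9 + B)/(U + B²) (N(U, B) = (9 + B)/(U + B*(B + 0)) = (9 + B)/(U + B*B) = (9 + B)/(U + B²))
Y(d, O) = 183/451 (Y(d, O) = (-161 + 344)/(149 + 302) = 183/451)
128163 - Y(-280, N(-10, 2)) = 128163 - 1*183/451 = 128163 - 183/451 = 57801330/451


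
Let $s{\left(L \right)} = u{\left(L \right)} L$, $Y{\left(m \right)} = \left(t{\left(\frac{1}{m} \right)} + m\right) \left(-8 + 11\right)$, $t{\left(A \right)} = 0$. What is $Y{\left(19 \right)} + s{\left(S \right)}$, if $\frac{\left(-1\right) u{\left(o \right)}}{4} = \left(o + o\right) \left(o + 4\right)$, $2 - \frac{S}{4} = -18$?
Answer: $-4300743$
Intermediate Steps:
$S = 80$ ($S = 8 - -72 = 8 + 72 = 80$)
$u{\left(o \right)} = - 8 o \left(4 + o\right)$ ($u{\left(o \right)} = - 4 \left(o + o\right) \left(o + 4\right) = - 4 \cdot 2 o \left(4 + o\right) = - 8 o \left(4 + o\right)$)
$Y{\left(m \right)} = 3 m$ ($Y{\left(m \right)} = \left(0 + m\right) \left(-8 + 11\right) = m 3 = 3 m$)
$s{\left(L \right)} = - 8 L^{2} \left(4 + L\right)$ ($s{\left(L \right)} = - 8 L \left(4 + L\right) L = - 8 L^{2} \left(4 + L\right)$)
$Y{\left(19 \right)} + s{\left(S \right)} = 3 \cdot 19 + 8 \cdot 80^{2} \left(-4 - 80\right) = 57 + 8 \cdot 6400 \left(-4 - 80\right) = 57 + 8 \cdot 6400 \left(-84\right) = 57 - 4300800 = -4300743$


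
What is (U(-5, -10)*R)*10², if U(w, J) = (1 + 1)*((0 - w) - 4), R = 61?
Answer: 12200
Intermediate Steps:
U(w, J) = -8 - 2*w (U(w, J) = 2*(-w - 4) = 2*(-4 - w) = -8 - 2*w)
(U(-5, -10)*R)*10² = ((-8 - 2*(-5))*61)*10² = ((-8 + 10)*61)*100 = (2*61)*100 = 122*100 = 12200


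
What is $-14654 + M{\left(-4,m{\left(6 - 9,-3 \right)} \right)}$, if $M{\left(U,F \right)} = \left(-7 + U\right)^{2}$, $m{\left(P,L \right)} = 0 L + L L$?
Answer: $-14533$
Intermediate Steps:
$m{\left(P,L \right)} = L^{2}$ ($m{\left(P,L \right)} = 0 + L^{2} = L^{2}$)
$-14654 + M{\left(-4,m{\left(6 - 9,-3 \right)} \right)} = -14654 + \left(-7 - 4\right)^{2} = -14654 + \left(-11\right)^{2} = -14654 + 121 = -14533$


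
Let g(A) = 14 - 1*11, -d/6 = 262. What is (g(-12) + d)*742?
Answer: -1164198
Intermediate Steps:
d = -1572 (d = -6*262 = -1572)
g(A) = 3 (g(A) = 14 - 11 = 3)
(g(-12) + d)*742 = (3 - 1572)*742 = -1569*742 = -1164198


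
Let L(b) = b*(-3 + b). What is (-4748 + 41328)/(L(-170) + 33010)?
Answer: 1829/3121 ≈ 0.58603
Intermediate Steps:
(-4748 + 41328)/(L(-170) + 33010) = (-4748 + 41328)/(-170*(-3 - 170) + 33010) = 36580/(-170*(-173) + 33010) = 36580/(29410 + 33010) = 36580/62420 = 36580*(1/62420) = 1829/3121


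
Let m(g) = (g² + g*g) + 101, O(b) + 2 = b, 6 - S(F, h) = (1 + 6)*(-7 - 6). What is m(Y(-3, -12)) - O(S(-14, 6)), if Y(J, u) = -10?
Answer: 206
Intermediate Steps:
S(F, h) = 97 (S(F, h) = 6 - (1 + 6)*(-7 - 6) = 6 - 7*(-13) = 6 - 1*(-91) = 6 + 91 = 97)
O(b) = -2 + b
m(g) = 101 + 2*g² (m(g) = (g² + g²) + 101 = 2*g² + 101 = 101 + 2*g²)
m(Y(-3, -12)) - O(S(-14, 6)) = (101 + 2*(-10)²) - (-2 + 97) = (101 + 2*100) - 1*95 = (101 + 200) - 95 = 301 - 95 = 206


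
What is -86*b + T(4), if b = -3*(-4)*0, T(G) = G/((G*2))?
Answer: ½ ≈ 0.50000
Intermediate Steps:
T(G) = ½ (T(G) = G/((2*G)) = G*(1/(2*G)) = ½)
b = 0 (b = 12*0 = 0)
-86*b + T(4) = -86*0 + ½ = 0 + ½ = ½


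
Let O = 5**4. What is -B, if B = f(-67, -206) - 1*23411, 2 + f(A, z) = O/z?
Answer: 4823703/206 ≈ 23416.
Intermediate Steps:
O = 625
f(A, z) = -2 + 625/z
B = -4823703/206 (B = (-2 + 625/(-206)) - 1*23411 = (-2 + 625*(-1/206)) - 23411 = (-2 - 625/206) - 23411 = -1037/206 - 23411 = -4823703/206 ≈ -23416.)
-B = -1*(-4823703/206) = 4823703/206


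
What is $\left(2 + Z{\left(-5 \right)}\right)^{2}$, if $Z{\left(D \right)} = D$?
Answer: $9$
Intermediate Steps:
$\left(2 + Z{\left(-5 \right)}\right)^{2} = \left(2 - 5\right)^{2} = \left(-3\right)^{2} = 9$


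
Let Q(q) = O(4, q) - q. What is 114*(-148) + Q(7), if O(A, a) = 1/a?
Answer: -118152/7 ≈ -16879.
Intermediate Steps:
Q(q) = 1/q - q
114*(-148) + Q(7) = 114*(-148) + (1/7 - 1*7) = -16872 + (⅐ - 7) = -16872 - 48/7 = -118152/7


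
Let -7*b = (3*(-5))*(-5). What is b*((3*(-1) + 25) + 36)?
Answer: -4350/7 ≈ -621.43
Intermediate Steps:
b = -75/7 (b = -3*(-5)*(-5)/7 = -(-15)*(-5)/7 = -1/7*75 = -75/7 ≈ -10.714)
b*((3*(-1) + 25) + 36) = -75*((3*(-1) + 25) + 36)/7 = -75*((-3 + 25) + 36)/7 = -75*(22 + 36)/7 = -75/7*58 = -4350/7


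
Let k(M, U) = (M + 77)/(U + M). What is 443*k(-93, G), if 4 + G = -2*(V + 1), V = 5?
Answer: 7088/109 ≈ 65.027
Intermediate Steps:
G = -16 (G = -4 - 2*(5 + 1) = -4 - 2*6 = -4 - 12 = -16)
k(M, U) = (77 + M)/(M + U)
443*k(-93, G) = 443*((77 - 93)/(-93 - 16)) = 443*(-16/(-109)) = 443*(-1/109*(-16)) = 443*(16/109) = 7088/109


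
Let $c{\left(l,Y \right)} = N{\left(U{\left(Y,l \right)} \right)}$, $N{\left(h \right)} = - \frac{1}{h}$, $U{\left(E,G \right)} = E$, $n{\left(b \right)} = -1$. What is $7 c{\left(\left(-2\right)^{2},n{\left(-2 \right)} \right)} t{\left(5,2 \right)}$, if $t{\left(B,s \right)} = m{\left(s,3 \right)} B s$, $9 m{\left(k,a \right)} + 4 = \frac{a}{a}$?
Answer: $- \frac{70}{3} \approx -23.333$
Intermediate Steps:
$m{\left(k,a \right)} = - \frac{1}{3}$ ($m{\left(k,a \right)} = - \frac{4}{9} + \frac{a \frac{1}{a}}{9} = - \frac{4}{9} + \frac{1}{9} \cdot 1 = - \frac{4}{9} + \frac{1}{9} = - \frac{1}{3}$)
$t{\left(B,s \right)} = - \frac{B s}{3}$
$c{\left(l,Y \right)} = - \frac{1}{Y}$
$7 c{\left(\left(-2\right)^{2},n{\left(-2 \right)} \right)} t{\left(5,2 \right)} = 7 \left(- \frac{1}{-1}\right) \left(\left(- \frac{1}{3}\right) 5 \cdot 2\right) = 7 \left(\left(-1\right) \left(-1\right)\right) \left(- \frac{10}{3}\right) = 7 \cdot 1 \left(- \frac{10}{3}\right) = 7 \left(- \frac{10}{3}\right) = - \frac{70}{3}$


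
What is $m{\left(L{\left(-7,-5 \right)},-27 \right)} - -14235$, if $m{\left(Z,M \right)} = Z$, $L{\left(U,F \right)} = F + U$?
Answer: $14223$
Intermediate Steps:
$m{\left(L{\left(-7,-5 \right)},-27 \right)} - -14235 = \left(-5 - 7\right) - -14235 = -12 + 14235 = 14223$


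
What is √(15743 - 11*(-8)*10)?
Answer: 3*√1847 ≈ 128.93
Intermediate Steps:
√(15743 - 11*(-8)*10) = √(15743 + 88*10) = √(15743 + 880) = √16623 = 3*√1847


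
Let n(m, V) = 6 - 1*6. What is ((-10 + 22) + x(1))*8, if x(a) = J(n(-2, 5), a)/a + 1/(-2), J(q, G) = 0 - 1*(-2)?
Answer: 108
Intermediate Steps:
n(m, V) = 0 (n(m, V) = 6 - 6 = 0)
J(q, G) = 2 (J(q, G) = 0 + 2 = 2)
x(a) = -½ + 2/a (x(a) = 2/a + 1/(-2) = 2/a + 1*(-½) = 2/a - ½ = -½ + 2/a)
((-10 + 22) + x(1))*8 = ((-10 + 22) + (½)*(4 - 1*1)/1)*8 = (12 + (½)*1*(4 - 1))*8 = (12 + (½)*1*3)*8 = (12 + 3/2)*8 = (27/2)*8 = 108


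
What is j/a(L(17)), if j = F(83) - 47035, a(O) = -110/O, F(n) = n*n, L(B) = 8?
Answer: 160584/55 ≈ 2919.7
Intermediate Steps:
F(n) = n²
j = -40146 (j = 83² - 47035 = 6889 - 47035 = -40146)
j/a(L(17)) = -40146/((-110/8)) = -40146/((-110*⅛)) = -40146/(-55/4) = -40146*(-4/55) = 160584/55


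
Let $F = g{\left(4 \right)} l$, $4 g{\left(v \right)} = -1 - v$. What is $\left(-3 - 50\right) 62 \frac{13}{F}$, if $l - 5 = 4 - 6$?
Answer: $\frac{170872}{15} \approx 11391.0$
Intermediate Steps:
$g{\left(v \right)} = - \frac{1}{4} - \frac{v}{4}$ ($g{\left(v \right)} = \frac{-1 - v}{4} = - \frac{1}{4} - \frac{v}{4}$)
$l = 3$ ($l = 5 + \left(4 - 6\right) = 5 - 2 = 3$)
$F = - \frac{15}{4}$ ($F = \left(- \frac{1}{4} - 1\right) 3 = \left(- \frac{5}{4}\right) 3 = - \frac{15}{4} \approx -3.75$)
$\left(-3 - 50\right) 62 \frac{13}{F} = \left(-3 - 50\right) 62 \frac{13}{- \frac{15}{4}} = \left(-3 - 50\right) 62 \cdot 13 \left(- \frac{4}{15}\right) = \left(-53\right) 62 \left(- \frac{52}{15}\right) = \left(-3286\right) \left(- \frac{52}{15}\right) = \frac{170872}{15}$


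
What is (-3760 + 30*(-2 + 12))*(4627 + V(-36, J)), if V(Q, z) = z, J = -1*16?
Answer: -15954060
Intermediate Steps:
J = -16
(-3760 + 30*(-2 + 12))*(4627 + V(-36, J)) = (-3760 + 30*(-2 + 12))*(4627 - 16) = (-3760 + 30*10)*4611 = (-3760 + 300)*4611 = -3460*4611 = -15954060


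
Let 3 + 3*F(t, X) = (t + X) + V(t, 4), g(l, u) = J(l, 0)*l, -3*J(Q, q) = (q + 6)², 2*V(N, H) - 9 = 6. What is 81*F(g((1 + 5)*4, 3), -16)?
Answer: -16173/2 ≈ -8086.5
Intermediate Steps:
V(N, H) = 15/2 (V(N, H) = 9/2 + (½)*6 = 9/2 + 3 = 15/2)
J(Q, q) = -(6 + q)²/3 (J(Q, q) = -(q + 6)²/3 = -(6 + q)²/3)
g(l, u) = -12*l (g(l, u) = (-(6 + 0)²/3)*l = (-⅓*6²)*l = (-⅓*36)*l = -12*l)
F(t, X) = 3/2 + X/3 + t/3 (F(t, X) = -1 + ((t + X) + 15/2)/3 = -1 + ((X + t) + 15/2)/3 = -1 + (15/2 + X + t)/3 = -1 + (5/2 + X/3 + t/3) = 3/2 + X/3 + t/3)
81*F(g((1 + 5)*4, 3), -16) = 81*(3/2 + (⅓)*(-16) + (-12*(1 + 5)*4)/3) = 81*(3/2 - 16/3 + (-72*4)/3) = 81*(3/2 - 16/3 + (-12*24)/3) = 81*(3/2 - 16/3 + (⅓)*(-288)) = 81*(3/2 - 16/3 - 96) = 81*(-599/6) = -16173/2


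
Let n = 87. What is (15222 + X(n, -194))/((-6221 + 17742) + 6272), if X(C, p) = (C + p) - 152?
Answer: 14963/17793 ≈ 0.84095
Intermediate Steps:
X(C, p) = -152 + C + p
(15222 + X(n, -194))/((-6221 + 17742) + 6272) = (15222 + (-152 + 87 - 194))/((-6221 + 17742) + 6272) = (15222 - 259)/(11521 + 6272) = 14963/17793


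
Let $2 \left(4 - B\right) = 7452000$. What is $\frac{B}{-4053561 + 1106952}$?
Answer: $\frac{3725996}{2946609} \approx 1.2645$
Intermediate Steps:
$B = -3725996$ ($B = 4 - 3726000 = -3725996$)
$\frac{B}{-4053561 + 1106952} = - \frac{3725996}{-4053561 + 1106952} = - \frac{3725996}{-2946609} = \left(-3725996\right) \left(- \frac{1}{2946609}\right) = \frac{3725996}{2946609}$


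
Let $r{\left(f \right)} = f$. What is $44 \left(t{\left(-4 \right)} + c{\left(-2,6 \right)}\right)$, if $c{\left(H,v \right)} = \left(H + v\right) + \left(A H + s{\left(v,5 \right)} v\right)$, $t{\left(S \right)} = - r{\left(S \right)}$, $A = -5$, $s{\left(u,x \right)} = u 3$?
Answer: $5544$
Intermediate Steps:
$s{\left(u,x \right)} = 3 u$
$t{\left(S \right)} = - S$
$c{\left(H,v \right)} = v - 4 H + 3 v^{2}$ ($c{\left(H,v \right)} = \left(H + v\right) - \left(5 H - 3 v v\right) = \left(H + v\right) - \left(- 3 v^{2} + 5 H\right) = v - 4 H + 3 v^{2}$)
$44 \left(t{\left(-4 \right)} + c{\left(-2,6 \right)}\right) = 44 \left(\left(-1\right) \left(-4\right) + \left(6 - -8 + 3 \cdot 6^{2}\right)\right) = 44 \left(4 + \left(6 + 8 + 3 \cdot 36\right)\right) = 44 \left(4 + \left(6 + 8 + 108\right)\right) = 44 \left(4 + 122\right) = 44 \cdot 126 = 5544$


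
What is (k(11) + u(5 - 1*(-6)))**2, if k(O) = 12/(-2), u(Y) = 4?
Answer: 4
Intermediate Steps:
k(O) = -6 (k(O) = 12*(-1/2) = -6)
(k(11) + u(5 - 1*(-6)))**2 = (-6 + 4)**2 = (-2)**2 = 4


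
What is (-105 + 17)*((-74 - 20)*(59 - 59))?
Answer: 0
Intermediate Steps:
(-105 + 17)*((-74 - 20)*(59 - 59)) = -(-8272)*0 = -88*0 = 0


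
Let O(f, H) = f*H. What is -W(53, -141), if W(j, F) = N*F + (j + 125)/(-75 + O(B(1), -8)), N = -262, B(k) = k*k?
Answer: -3066008/83 ≈ -36940.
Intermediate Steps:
B(k) = k²
O(f, H) = H*f
W(j, F) = -125/83 - 262*F - j/83 (W(j, F) = -262*F + (j + 125)/(-75 - 8*1²) = -262*F + (125 + j)/(-75 - 8*1) = -262*F + (125 + j)/(-75 - 8) = -262*F + (125 + j)/(-83) = -262*F + (125 + j)*(-1/83) = -262*F + (-125/83 - j/83) = -125/83 - 262*F - j/83)
-W(53, -141) = -(-125/83 - 262*(-141) - 1/83*53) = -(-125/83 + 36942 - 53/83) = -1*3066008/83 = -3066008/83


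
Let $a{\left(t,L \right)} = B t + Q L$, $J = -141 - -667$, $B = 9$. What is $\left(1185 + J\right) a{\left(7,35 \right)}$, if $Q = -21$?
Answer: $-1149792$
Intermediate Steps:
$J = 526$ ($J = -141 + 667 = 526$)
$a{\left(t,L \right)} = - 21 L + 9 t$ ($a{\left(t,L \right)} = 9 t - 21 L = - 21 L + 9 t$)
$\left(1185 + J\right) a{\left(7,35 \right)} = \left(1185 + 526\right) \left(\left(-21\right) 35 + 9 \cdot 7\right) = 1711 \left(-735 + 63\right) = 1711 \left(-672\right) = -1149792$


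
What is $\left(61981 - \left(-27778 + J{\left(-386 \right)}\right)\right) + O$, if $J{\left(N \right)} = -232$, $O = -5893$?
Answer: $84098$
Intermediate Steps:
$\left(61981 - \left(-27778 + J{\left(-386 \right)}\right)\right) + O = \left(61981 + \left(27778 - -232\right)\right) - 5893 = \left(61981 + \left(27778 + 232\right)\right) - 5893 = \left(61981 + 28010\right) - 5893 = 89991 - 5893 = 84098$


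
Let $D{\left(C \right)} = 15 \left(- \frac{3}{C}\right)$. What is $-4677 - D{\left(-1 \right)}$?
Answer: $-4722$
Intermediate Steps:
$D{\left(C \right)} = - \frac{45}{C}$
$-4677 - D{\left(-1 \right)} = -4677 - - \frac{45}{-1} = -4677 - \left(-45\right) \left(-1\right) = -4677 - 45 = -4722$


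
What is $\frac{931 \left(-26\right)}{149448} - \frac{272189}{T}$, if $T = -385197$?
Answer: $\frac{401974655}{738037452} \approx 0.54465$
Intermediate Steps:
$\frac{931 \left(-26\right)}{149448} - \frac{272189}{T} = \frac{931 \left(-26\right)}{149448} - \frac{272189}{-385197} = \left(-24206\right) \frac{1}{149448} - - \frac{272189}{385197} = - \frac{931}{5748} + \frac{272189}{385197} = \frac{401974655}{738037452}$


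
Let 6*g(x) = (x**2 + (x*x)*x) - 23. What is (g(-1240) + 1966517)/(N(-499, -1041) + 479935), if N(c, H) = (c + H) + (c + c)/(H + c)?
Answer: -728915618585/1105093947 ≈ -659.60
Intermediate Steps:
g(x) = -23/6 + x**2/6 + x**3/6 (g(x) = ((x**2 + (x*x)*x) - 23)/6 = ((x**2 + x**2*x) - 23)/6 = ((x**2 + x**3) - 23)/6 = (-23 + x**2 + x**3)/6 = -23/6 + x**2/6 + x**3/6)
N(c, H) = H + c + 2*c/(H + c) (N(c, H) = (H + c) + (2*c)/(H + c) = (H + c) + 2*c/(H + c) = H + c + 2*c/(H + c))
(g(-1240) + 1966517)/(N(-499, -1041) + 479935) = ((-23/6 + (1/6)*(-1240)**2 + (1/6)*(-1240)**3) + 1966517)/(((-1041)**2 + (-499)**2 + 2*(-499) + 2*(-1041)*(-499))/(-1041 - 499) + 479935) = ((-23/6 + (1/6)*1537600 + (1/6)*(-1906624000)) + 1966517)/((1083681 + 249001 - 998 + 1038918)/(-1540) + 479935) = ((-23/6 + 768800/3 - 953312000/3) + 1966517)/(-1/1540*2370602 + 479935) = (-1905086423/6 + 1966517)/(-1185301/770 + 479935) = -1893287321/(6*368364649/770) = -1893287321/6*770/368364649 = -728915618585/1105093947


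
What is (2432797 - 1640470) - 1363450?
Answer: -571123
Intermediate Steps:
(2432797 - 1640470) - 1363450 = 792327 - 1363450 = -571123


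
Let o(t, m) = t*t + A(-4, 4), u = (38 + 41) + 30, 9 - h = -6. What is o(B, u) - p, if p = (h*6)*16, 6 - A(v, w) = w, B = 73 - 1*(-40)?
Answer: 11331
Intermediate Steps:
h = 15 (h = 9 - 1*(-6) = 9 + 6 = 15)
B = 113 (B = 73 + 40 = 113)
A(v, w) = 6 - w
p = 1440 (p = (15*6)*16 = 90*16 = 1440)
u = 109 (u = 79 + 30 = 109)
o(t, m) = 2 + t² (o(t, m) = t*t + (6 - 1*4) = t² + (6 - 4) = t² + 2 = 2 + t²)
o(B, u) - p = (2 + 113²) - 1*1440 = (2 + 12769) - 1440 = 12771 - 1440 = 11331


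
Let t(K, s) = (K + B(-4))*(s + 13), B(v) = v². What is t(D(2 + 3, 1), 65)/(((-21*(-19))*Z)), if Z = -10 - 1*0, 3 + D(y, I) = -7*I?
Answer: -78/665 ≈ -0.11729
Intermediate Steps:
D(y, I) = -3 - 7*I
Z = -10 (Z = -10 + 0 = -10)
t(K, s) = (13 + s)*(16 + K) (t(K, s) = (K + (-4)²)*(s + 13) = (K + 16)*(13 + s) = (16 + K)*(13 + s) = (13 + s)*(16 + K))
t(D(2 + 3, 1), 65)/(((-21*(-19))*Z)) = (208 + 13*(-3 - 7*1) + 16*65 + (-3 - 7*1)*65)/((-21*(-19)*(-10))) = (208 + 13*(-3 - 7) + 1040 + (-3 - 7)*65)/((399*(-10))) = (208 + 13*(-10) + 1040 - 10*65)/(-3990) = (208 - 130 + 1040 - 650)*(-1/3990) = 468*(-1/3990) = -78/665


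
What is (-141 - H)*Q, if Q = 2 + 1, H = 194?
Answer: -1005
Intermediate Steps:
Q = 3
(-141 - H)*Q = (-141 - 1*194)*3 = (-141 - 194)*3 = -335*3 = -1005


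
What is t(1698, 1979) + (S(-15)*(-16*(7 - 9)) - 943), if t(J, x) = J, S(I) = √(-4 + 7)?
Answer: 755 + 32*√3 ≈ 810.43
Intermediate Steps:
S(I) = √3
t(1698, 1979) + (S(-15)*(-16*(7 - 9)) - 943) = 1698 + (√3*(-16*(7 - 9)) - 943) = 1698 + (√3*(-16*(-2)) - 943) = 1698 + (√3*32 - 943) = 1698 + (32*√3 - 943) = 1698 + (-943 + 32*√3) = 755 + 32*√3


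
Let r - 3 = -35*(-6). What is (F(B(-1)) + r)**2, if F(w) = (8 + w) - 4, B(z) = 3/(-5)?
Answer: 1170724/25 ≈ 46829.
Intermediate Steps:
B(z) = -3/5 (B(z) = 3*(-1/5) = -3/5)
r = 213 (r = 3 - 35*(-6) = 3 + 210 = 213)
F(w) = 4 + w
(F(B(-1)) + r)**2 = ((4 - 3/5) + 213)**2 = (17/5 + 213)**2 = (1082/5)**2 = 1170724/25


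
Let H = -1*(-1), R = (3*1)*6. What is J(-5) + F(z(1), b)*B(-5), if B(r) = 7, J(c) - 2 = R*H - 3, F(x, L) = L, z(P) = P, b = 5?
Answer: 52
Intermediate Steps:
R = 18 (R = 3*6 = 18)
H = 1
J(c) = 17 (J(c) = 2 + (18*1 - 3) = 2 + (18 - 3) = 2 + 15 = 17)
J(-5) + F(z(1), b)*B(-5) = 17 + 5*7 = 17 + 35 = 52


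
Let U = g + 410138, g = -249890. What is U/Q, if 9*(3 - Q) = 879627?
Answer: -60093/36650 ≈ -1.6396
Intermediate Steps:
Q = -293200/3 (Q = 3 - ⅑*879627 = 3 - 293209/3 = -293200/3 ≈ -97733.)
U = 160248 (U = -249890 + 410138 = 160248)
U/Q = 160248/(-293200/3) = 160248*(-3/293200) = -60093/36650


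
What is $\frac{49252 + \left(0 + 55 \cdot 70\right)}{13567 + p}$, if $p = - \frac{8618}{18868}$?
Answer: $\frac{500964268}{127986769} \approx 3.9142$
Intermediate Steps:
$p = - \frac{4309}{9434}$ ($p = \left(-8618\right) \frac{1}{18868} = - \frac{4309}{9434} \approx -0.45675$)
$\frac{49252 + \left(0 + 55 \cdot 70\right)}{13567 + p} = \frac{49252 + \left(0 + 55 \cdot 70\right)}{13567 - \frac{4309}{9434}} = \frac{49252 + \left(0 + 3850\right)}{\frac{127986769}{9434}} = \left(49252 + 3850\right) \frac{9434}{127986769} = 53102 \cdot \frac{9434}{127986769} = \frac{500964268}{127986769}$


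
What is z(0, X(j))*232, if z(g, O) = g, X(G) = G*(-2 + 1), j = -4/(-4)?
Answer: 0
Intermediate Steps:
j = 1 (j = -4*(-¼) = 1)
X(G) = -G (X(G) = G*(-1) = -G)
z(0, X(j))*232 = 0*232 = 0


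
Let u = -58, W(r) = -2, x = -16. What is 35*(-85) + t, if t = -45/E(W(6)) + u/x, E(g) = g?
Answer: -23591/8 ≈ -2948.9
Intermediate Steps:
t = 209/8 (t = -45/(-2) - 58/(-16) = -45*(-½) - 58*(-1/16) = 45/2 + 29/8 = 209/8 ≈ 26.125)
35*(-85) + t = 35*(-85) + 209/8 = -2975 + 209/8 = -23591/8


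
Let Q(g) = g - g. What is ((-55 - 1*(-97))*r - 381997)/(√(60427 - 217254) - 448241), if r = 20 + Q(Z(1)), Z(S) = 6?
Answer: 170850194837/200920150908 + 381157*I*√156827/200920150908 ≈ 0.85034 + 0.00075126*I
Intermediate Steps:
Q(g) = 0
r = 20 (r = 20 + 0 = 20)
((-55 - 1*(-97))*r - 381997)/(√(60427 - 217254) - 448241) = ((-55 - 1*(-97))*20 - 381997)/(√(60427 - 217254) - 448241) = ((-55 + 97)*20 - 381997)/(√(-156827) - 448241) = (42*20 - 381997)/(I*√156827 - 448241) = (840 - 381997)/(-448241 + I*√156827) = -381157/(-448241 + I*√156827)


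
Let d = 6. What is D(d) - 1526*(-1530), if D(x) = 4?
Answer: 2334784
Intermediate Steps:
D(d) - 1526*(-1530) = 4 - 1526*(-1530) = 4 + 2334780 = 2334784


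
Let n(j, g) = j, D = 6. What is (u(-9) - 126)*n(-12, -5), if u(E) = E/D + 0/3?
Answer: 1530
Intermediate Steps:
u(E) = E/6 (u(E) = E/6 + 0/3 = E*(⅙) + 0*(⅓) = E/6 + 0 = E/6)
(u(-9) - 126)*n(-12, -5) = ((⅙)*(-9) - 126)*(-12) = (-3/2 - 126)*(-12) = -255/2*(-12) = 1530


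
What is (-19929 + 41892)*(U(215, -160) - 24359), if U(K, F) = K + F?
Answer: -533788752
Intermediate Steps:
U(K, F) = F + K
(-19929 + 41892)*(U(215, -160) - 24359) = (-19929 + 41892)*((-160 + 215) - 24359) = 21963*(55 - 24359) = 21963*(-24304) = -533788752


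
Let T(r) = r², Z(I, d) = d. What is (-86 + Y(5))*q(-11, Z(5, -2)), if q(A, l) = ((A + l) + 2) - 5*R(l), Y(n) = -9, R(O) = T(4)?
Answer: 8645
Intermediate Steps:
R(O) = 16 (R(O) = 4² = 16)
q(A, l) = -78 + A + l (q(A, l) = ((A + l) + 2) - 5*16 = (2 + A + l) - 80 = -78 + A + l)
(-86 + Y(5))*q(-11, Z(5, -2)) = (-86 - 9)*(-78 - 11 - 2) = -95*(-91) = 8645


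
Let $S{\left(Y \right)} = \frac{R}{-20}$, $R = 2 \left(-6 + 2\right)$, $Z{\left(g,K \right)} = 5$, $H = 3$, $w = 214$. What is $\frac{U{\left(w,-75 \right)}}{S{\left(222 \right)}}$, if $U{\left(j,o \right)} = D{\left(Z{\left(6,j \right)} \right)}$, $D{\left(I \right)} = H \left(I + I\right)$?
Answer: $75$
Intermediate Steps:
$D{\left(I \right)} = 6 I$ ($D{\left(I \right)} = 3 \left(I + I\right) = 3 \cdot 2 I = 6 I$)
$U{\left(j,o \right)} = 30$ ($U{\left(j,o \right)} = 6 \cdot 5 = 30$)
$R = -8$ ($R = 2 \left(-4\right) = -8$)
$S{\left(Y \right)} = \frac{2}{5}$ ($S{\left(Y \right)} = - \frac{8}{-20} = \left(-8\right) \left(- \frac{1}{20}\right) = \frac{2}{5}$)
$\frac{U{\left(w,-75 \right)}}{S{\left(222 \right)}} = \frac{30}{\frac{2}{5}} = 30 \cdot \frac{5}{2} = 75$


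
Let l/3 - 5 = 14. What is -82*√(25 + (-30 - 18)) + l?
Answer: 57 - 82*I*√23 ≈ 57.0 - 393.26*I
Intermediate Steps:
l = 57 (l = 15 + 3*14 = 15 + 42 = 57)
-82*√(25 + (-30 - 18)) + l = -82*√(25 + (-30 - 18)) + 57 = -82*√(25 - 48) + 57 = -82*I*√23 + 57 = 57 - 82*I*√23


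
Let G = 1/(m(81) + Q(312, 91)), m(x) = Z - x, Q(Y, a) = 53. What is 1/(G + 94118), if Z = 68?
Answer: 40/3764721 ≈ 1.0625e-5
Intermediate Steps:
m(x) = 68 - x
G = 1/40 (G = 1/((68 - 1*81) + 53) = 1/((68 - 81) + 53) = 1/(-13 + 53) = 1/40 ≈ 0.025000)
1/(G + 94118) = 1/(1/40 + 94118) = 1/(3764721/40) = 40/3764721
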